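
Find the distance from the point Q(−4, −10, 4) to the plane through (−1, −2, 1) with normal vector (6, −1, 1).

The plane has equation n·(r − (−1, −2, 1)) = 0, i.e. n·r = -3.
Then n·(−4, −10, 4) − (−3) = −7.
|n| = √(36 + 1 + 1) = √38, so the distance is |-7|/√38 = 7√38/38.

7√38/38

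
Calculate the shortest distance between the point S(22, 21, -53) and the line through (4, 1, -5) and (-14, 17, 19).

12√13

A direction vector is d = (-18, 16, 24).
AP = (18, 20, -48); AP·d = -1156, |AP|² = 3028, |d|² = 1156.
distance² = |AP|² − (AP·d)²/|d|² = 3028 − 1336336/1156 = 1872, so the distance is 12√13.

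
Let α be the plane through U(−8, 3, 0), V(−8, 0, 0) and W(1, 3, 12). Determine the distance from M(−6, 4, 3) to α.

UV = (0, −3, 0) and UW = (9, 0, 12), so a normal is n = UV × UW = (−36, 0, 27).
Then n·(−6, 4, 3) − 288 = 9.
|n| = √(1296 + 0 + 729) = 45, so the distance is |9|/45 = 1/5.

1/5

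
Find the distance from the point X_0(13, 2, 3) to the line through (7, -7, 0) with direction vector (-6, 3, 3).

Direction vector d = (-6, 3, 3).
AP = (6, 9, 3), and AP × d = (18, -36, 72).
|AP × d|² = 6804 and |d|² = 54, so the distance is √(6804/54) = √126 = 3√14.

3√14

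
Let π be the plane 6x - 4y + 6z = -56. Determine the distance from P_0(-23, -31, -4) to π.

d = |6·(-23) + (-4)·(-31) + 6·(-4) − (-56)| / √(36 + 16 + 36) = |18| / (2√22) = 9√22/22.

9√22/22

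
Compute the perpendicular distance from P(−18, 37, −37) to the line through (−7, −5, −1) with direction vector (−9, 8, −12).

2√145

Direction vector d = (−9, 8, −12).
AP = (−11, 42, −36); AP·d = 867, |AP|² = 3181, |d|² = 289.
distance² = |AP|² − (AP·d)²/|d|² = 3181 − 751689/289 = 580, so the distance is 2√145.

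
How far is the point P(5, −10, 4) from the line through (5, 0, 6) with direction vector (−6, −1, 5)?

2√26

Direction vector d = (−6, −1, 5).
AP = (0, −10, −2), and AP × d = (−52, 12, −60).
|AP × d|² = 6448 and |d|² = 62, so the distance is √(6448/62) = √104 = 2√26.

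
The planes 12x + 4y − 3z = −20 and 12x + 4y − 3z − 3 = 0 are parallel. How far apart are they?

23/13

With common normal n = (12, 4, −3) (|n| = 13), the distance is |(-20) − 3|/|n| = 23/13.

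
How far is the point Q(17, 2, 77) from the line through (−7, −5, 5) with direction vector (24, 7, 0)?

Direction vector d = (24, 7, 0).
AP = (24, 7, 72); AP·d = 625, |AP|² = 5809, |d|² = 625.
distance² = |AP|² − (AP·d)²/|d|² = 5809 − 390625/625 = 5184, so the distance is 72.

72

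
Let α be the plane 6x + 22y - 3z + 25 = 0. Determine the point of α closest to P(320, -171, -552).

(7402/23, -3779/23, -12717/23)

The perpendicular from P has direction n = (6, 22, -3): r = (320, -171, -552) + λ(6, 22, -3).
Substitute into the plane: n·(P + λn) = -25 gives -186 + 529λ = -25, so λ = 7/23.
Foot = (320, -171, -552) + (7/23)·(6, 22, -3) = (7402/23, -3779/23, -12717/23).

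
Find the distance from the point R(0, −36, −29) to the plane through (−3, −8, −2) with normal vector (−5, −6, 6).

The plane has equation n·(r − (−3, −8, −2)) = 0, i.e. n·r = 51.
Then n·(0, −36, −29) − 51 = −9.
|n| = √(25 + 36 + 36) = √97, so the distance is |-9|/√97 = 9√97/97.

9√97/97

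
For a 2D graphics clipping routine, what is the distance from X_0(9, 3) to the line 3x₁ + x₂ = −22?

d = |3·9 + 1·3 − (-22)| / √(9 + 1) = |52|/√10 = 52/√10.

26√10/5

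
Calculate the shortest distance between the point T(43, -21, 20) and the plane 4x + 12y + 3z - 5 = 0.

d = |4·43 + 12·(-21) + 3·20 − 5| / √(16 + 144 + 9) = |-25| / 13 = 25/13.

25/13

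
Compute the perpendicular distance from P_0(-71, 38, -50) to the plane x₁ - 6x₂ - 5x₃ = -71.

11√62/31

Normal vector n = (1, -6, -5), and n·(-71, 38, -50) - (-71) = 22.
|n| = √(1 + 36 + 25) = √62, so the distance is |22|/√62 = 11√62/31.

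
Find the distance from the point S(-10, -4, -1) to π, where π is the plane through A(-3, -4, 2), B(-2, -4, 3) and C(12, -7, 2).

AB = (1, 0, 1) and AC = (15, -3, 0), so a normal is n = AB × AC = (3, 15, -3).
d = |3·(-10) + 15·(-4) + (-3)·(-1) − (-75)| / √(9 + 225 + 9) = |-12| / (9√3) = 4/(3√3).

4√3/9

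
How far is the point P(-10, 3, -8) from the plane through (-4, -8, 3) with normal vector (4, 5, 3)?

√2/5

The plane has equation n·(r − (-4, -8, 3)) = 0, i.e. n·r = -47.
Then n·(-10, 3, -8) - (-47) = -2.
|n| = √(16 + 25 + 9) = 5√2, so the distance is |-2|/(5√2) = √2/5.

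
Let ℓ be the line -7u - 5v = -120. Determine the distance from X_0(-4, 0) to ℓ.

The normal to the line is n = (-7, -5) with |n| = √74.
|n·X_0 − (-120)| = |28 − (-120)| = 148, so the distance is 148/√74 = 2√74.

2√74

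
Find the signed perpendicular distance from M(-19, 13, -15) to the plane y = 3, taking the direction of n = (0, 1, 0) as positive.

n·M − 3 = 10.
|n| = 1, so the signed distance is 10/1 = 10.

10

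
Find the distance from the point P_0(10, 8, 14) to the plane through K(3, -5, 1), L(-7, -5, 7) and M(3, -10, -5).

KL = (-10, 0, 6) and KM = (0, -5, -6), so a normal is n = KL × KM = (30, -60, 50).
n = (30, -60, 50); n·P − 440 = 80; |n| = 10√70; distance = 80/(10√70) = 8/√70.

8/√70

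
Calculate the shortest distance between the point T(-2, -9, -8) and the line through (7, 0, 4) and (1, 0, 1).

A direction vector is d = (-6, 0, -3).
AP = (-9, -9, -12), and AP × d = (27, 45, -54).
|AP × d|² = 5670 and |d|² = 45, so the distance is √(5670/45) = √126 = 3√14.

3√14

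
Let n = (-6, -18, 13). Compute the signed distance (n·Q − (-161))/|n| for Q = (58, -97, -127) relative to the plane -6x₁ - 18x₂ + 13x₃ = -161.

n·Q − (-161) = -92.
|n| = 23, so the signed distance is -92/23 = -4.

-4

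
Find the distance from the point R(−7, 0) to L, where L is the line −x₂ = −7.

7

The normal to the line is n = (0, −1) with |n| = 1.
|n·R − (-7)| = |0 − (-7)| = 7, so the distance is 7/1 = 7.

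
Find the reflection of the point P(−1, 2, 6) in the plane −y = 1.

(-1, -4, 6)

With n = (0, −1, 0), the signed offset is (n·P − 1)/|n|² = -3/1 = -3.
P' = P − 2t·n = (−1, 2, 6) − (-6)·(0, −1, 0) = (−1, −4, 6).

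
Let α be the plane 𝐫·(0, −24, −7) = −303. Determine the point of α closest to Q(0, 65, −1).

(0, 17, -15)

n = (0, −24, −7), |n|² = 625, and n·Q − (-303) = -1250.
t = -1250/625 = -2, so the foot is Q − t·n = (0, 65, −1) − (-2)·(0, −24, −7) = (0, 17, −15).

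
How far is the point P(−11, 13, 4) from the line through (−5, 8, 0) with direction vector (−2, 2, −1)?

√41

Direction vector d = (−2, 2, −1).
AP = (−6, 5, 4); AP·d = 18, |AP|² = 77, |d|² = 9.
distance² = |AP|² − (AP·d)²/|d|² = 77 − 324/9 = 41, so the distance is √41.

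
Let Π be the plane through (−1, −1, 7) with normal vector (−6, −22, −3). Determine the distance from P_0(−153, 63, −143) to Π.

The plane has equation n·(r − (−1, −1, 7)) = 0, i.e. n·r = 7.
Then n·(−153, 63, −143) − 7 = −46.
|n| = √(36 + 484 + 9) = 23, so the distance is |-46|/23 = 2.

2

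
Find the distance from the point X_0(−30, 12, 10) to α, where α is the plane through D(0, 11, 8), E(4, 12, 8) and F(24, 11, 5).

2

DE = (4, 1, 0) and DF = (24, 0, −3), so a normal is n = DE × DF = (−3, 12, −24).
d = |(-3)·(-30) + 12·12 + (-24)·10 − (-60)| / √(9 + 144 + 576) = |54| / 27 = 2.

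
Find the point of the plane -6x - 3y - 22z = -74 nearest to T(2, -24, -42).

n = (-6, -3, -22), |n|² = 529, and n·T − (-74) = 1058.
t = 1058/529 = 2, so the foot is T − t·n = (2, -24, -42) − 2·(-6, -3, -22) = (14, -18, 2).

(14, -18, 2)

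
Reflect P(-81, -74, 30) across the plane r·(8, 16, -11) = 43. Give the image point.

n = (8, 16, -11), |n|² = 441, n·P − 43 = -2205, so t = -2205/441 = -5.
Foot F = P − (-5)·n = (-41, 6, -25); the reflection is 2F − P = (-1, 86, -80).

(-1, 86, -80)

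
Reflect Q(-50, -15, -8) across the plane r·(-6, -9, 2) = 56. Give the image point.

n = (-6, -9, 2), |n|² = 121, n·Q − 56 = 363, so t = 363/121 = 3.
Foot F = Q − 3·n = (-32, 12, -14); the reflection is 2F − Q = (-14, 39, -20).

(-14, 39, -20)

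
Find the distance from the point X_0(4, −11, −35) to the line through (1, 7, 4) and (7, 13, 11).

3√85

A direction vector is d = (6, 6, 7).
AP = (3, −18, −39); AP·d = -363, |AP|² = 1854, |d|² = 121.
distance² = |AP|² − (AP·d)²/|d|² = 1854 − 131769/121 = 765, so the distance is 3√85.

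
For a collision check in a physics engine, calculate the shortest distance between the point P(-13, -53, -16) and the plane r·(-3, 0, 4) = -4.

21/5

d = |(-3)·(-13) + 4·(-16) − (-4)| / √(9 + 0 + 16) = |-21| / 5 = 21/5.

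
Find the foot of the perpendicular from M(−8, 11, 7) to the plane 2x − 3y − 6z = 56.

(-2, 2, -11)

The perpendicular from M has direction n = (2, −3, −6): r = (−8, 11, 7) + μ(2, −3, −6).
Substitute into the plane: n·(M + μn) = 56 gives -91 + 49μ = 56, so μ = 3.
Foot = (−8, 11, 7) + 3·(2, −3, −6) = (−2, 2, −11).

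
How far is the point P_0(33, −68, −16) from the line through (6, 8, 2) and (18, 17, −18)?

√6829

A direction vector is d = (12, 9, −20).
AP = (27, −76, −18); AP·d = 0, |AP|² = 6829, |d|² = 625.
distance² = |AP|² − (AP·d)²/|d|² = 6829 − 0/625 = 6829, so the distance is √6829.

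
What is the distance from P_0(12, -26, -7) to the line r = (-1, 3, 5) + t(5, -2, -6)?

√569

Direction vector d = (5, -2, -6).
AP = (13, -29, -12); AP·d = 195, |AP|² = 1154, |d|² = 65.
distance² = |AP|² − (AP·d)²/|d|² = 1154 − 38025/65 = 569, so the distance is √569.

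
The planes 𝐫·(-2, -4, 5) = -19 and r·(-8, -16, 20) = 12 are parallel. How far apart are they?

Divide the second equation by 4 to match normals: -2x - 4y + 5z = 3.
Both planes have normal n = (-2, -4, 5), |n| = 3√5. Any point on the first plane is at distance |3 − (-19)|/|n| = 22/(3√5) = 22√5/15 from the second.

22√5/15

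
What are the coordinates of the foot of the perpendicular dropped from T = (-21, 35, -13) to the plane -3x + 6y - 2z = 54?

n = (-3, 6, -2), |n|² = 49, and n·T − 54 = 245.
t = 245/49 = 5, so the foot is T − t·n = (-21, 35, -13) − 5·(-3, 6, -2) = (-6, 5, -3).

(-6, 5, -3)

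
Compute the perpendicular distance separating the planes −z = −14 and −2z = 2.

15

Divide the second equation by 2 to match normals: −z = 1.
With common normal n = (0, 0, −1) (|n| = 1), the distance is |(-14) − 1|/|n| = 15/1 = 15.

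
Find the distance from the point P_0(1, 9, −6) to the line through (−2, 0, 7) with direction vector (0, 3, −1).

Direction vector d = (0, 3, −1).
AP = (3, 9, −13), and AP × d = (30, 3, 9).
|AP × d|² = 990 and |d|² = 10, so the distance is √(990/10) = √99 = 3√11.

3√11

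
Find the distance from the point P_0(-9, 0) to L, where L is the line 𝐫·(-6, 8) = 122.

34/5

d = |(-6)·(-9) + 8·0 − 122| / √(36 + 64) = |-68|/10 = 34/5.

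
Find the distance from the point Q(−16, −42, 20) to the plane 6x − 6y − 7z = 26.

10/11

d = |6·(-16) + (-6)·(-42) + (-7)·20 − 26| / √(36 + 36 + 49) = |-10| / 11 = 10/11.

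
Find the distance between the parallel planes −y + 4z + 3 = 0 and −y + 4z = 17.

Both planes have normal n = (0, −1, 4), |n| = √17. Any point on the first plane is at distance |17 − (-3)|/|n| = 20/√17 from the second.

20/√17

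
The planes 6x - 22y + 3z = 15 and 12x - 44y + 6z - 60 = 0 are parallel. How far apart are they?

15/23

Divide the second equation by 2 to match normals: 6x - 22y + 3z = 30.
With common normal n = (6, -22, 3) (|n| = 23), the distance is |15 − 30|/|n| = 15/23.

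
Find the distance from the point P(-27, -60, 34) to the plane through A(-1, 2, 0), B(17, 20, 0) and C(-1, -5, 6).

2

AB = (18, 18, 0) and AC = (0, -7, 6), so a normal is n = AB × AC = (108, -108, -126).
Then n·(-27, -60, 34) - (-324) = -396.
|n| = √(11664 + 11664 + 15876) = 198, so the distance is |-396|/198 = 2.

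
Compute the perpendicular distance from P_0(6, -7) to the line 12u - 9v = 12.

d = |12·6 + (-9)·(-7) − 12| / √(144 + 81) = |123|/15 = 41/5.

41/5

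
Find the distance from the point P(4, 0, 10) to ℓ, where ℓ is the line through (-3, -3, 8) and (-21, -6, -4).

A direction vector is d = (-18, -3, -12).
AP = (7, 3, 2); AP·d = -159, |AP|² = 62, |d|² = 477.
distance² = |AP|² − (AP·d)²/|d|² = 62 − 25281/477 = 9, so the distance is 3.

3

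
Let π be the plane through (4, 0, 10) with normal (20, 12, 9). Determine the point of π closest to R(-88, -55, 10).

The perpendicular from R has direction n = (20, 12, 9): r = (-88, -55, 10) + μ(20, 12, 9).
Substitute into the plane: n·(R + μn) = 170 gives -2330 + 625μ = 170, so μ = 4.
Foot = (-88, -55, 10) + 4·(20, 12, 9) = (-8, -7, 46).

(-8, -7, 46)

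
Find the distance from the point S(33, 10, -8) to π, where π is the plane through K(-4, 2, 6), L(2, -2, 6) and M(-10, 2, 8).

KL = (6, -4, 0) and KM = (-6, 0, 2), so a normal is n = KL × KM = (-8, -12, -24).
Then n·(33, 10, -8) - (-136) = -56.
|n| = √(64 + 144 + 576) = 28, so the distance is |-56|/28 = 2.

2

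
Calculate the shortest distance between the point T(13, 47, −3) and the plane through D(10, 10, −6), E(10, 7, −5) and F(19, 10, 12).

14√46/23

DE = (0, −3, 1) and DF = (9, 0, 18), so a normal is n = DE × DF = (−54, 9, 27).
n = (−54, 9, 27); n·P − (-612) = 252; |n| = 9√46; distance = 252/(9√46) = 14√46/23.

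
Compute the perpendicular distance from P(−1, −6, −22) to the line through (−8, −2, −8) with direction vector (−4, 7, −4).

3√29

Direction vector d = (−4, 7, −4).
AP = (7, −4, −14), and AP × d = (114, 84, 33).
|AP × d|² = 21141 and |d|² = 81, so the distance is √(21141/81) = √261 = 3√29.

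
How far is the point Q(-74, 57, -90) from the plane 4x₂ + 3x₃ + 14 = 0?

n = (0, 4, 3); n·P − (-14) = -28; |n| = 5; distance = 28/5.

28/5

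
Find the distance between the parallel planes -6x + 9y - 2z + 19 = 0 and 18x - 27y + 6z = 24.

1

Divide the second equation by -3 to match normals: -6x + 9y - 2z = -8.
With common normal n = (-6, 9, -2) (|n| = 11), the distance is |(-19) − (-8)|/|n| = 11/11 = 1.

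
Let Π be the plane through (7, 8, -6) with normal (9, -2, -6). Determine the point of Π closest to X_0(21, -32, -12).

n = (9, -2, -6), |n|² = 121, and n·X_0 − 83 = 242.
t = 242/121 = 2, so the foot is X_0 − t·n = (21, -32, -12) − 2·(9, -2, -6) = (3, -28, 0).

(3, -28, 0)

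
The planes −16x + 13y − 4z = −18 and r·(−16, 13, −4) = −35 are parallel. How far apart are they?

17/21

Both planes have normal n = (−16, 13, −4), |n| = 21. Any point on the first plane is at distance |(-35) − (-18)|/|n| = 17/21 from the second.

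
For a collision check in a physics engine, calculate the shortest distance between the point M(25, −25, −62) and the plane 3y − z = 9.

11√10/5

n = (0, 3, −1); n·P − 9 = -22; |n| = √10; distance = 22/√10 = 11√10/5.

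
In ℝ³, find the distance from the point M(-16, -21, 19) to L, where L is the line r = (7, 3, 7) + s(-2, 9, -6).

3√85

Direction vector d = (-2, 9, -6).
AP = (-23, -24, 12); AP·d = -242, |AP|² = 1249, |d|² = 121.
distance² = |AP|² − (AP·d)²/|d|² = 1249 − 58564/121 = 765, so the distance is 3√85.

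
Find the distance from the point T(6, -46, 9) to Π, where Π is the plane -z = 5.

Normal vector n = (0, 0, -1), and n·(6, -46, 9) - 5 = -14.
|n| = √(0 + 0 + 1) = 1, so the distance is |-14|/1 = 14.

14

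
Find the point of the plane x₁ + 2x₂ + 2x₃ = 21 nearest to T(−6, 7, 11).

(-7, 5, 9)

The perpendicular from T has direction n = (1, 2, 2): r = (−6, 7, 11) + λ(1, 2, 2).
Substitute into the plane: n·(T + λn) = 21 gives 30 + 9λ = 21, so λ = -1.
Foot = (−6, 7, 11) + (-1)·(1, 2, 2) = (−7, 5, 9).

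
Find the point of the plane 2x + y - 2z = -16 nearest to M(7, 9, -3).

(-3, 4, 7)

The perpendicular from M has direction n = (2, 1, -2): r = (7, 9, -3) + μ(2, 1, -2).
Substitute into the plane: n·(M + μn) = -16 gives 29 + 9μ = -16, so μ = -5.
Foot = (7, 9, -3) + (-5)·(2, 1, -2) = (-3, 4, 7).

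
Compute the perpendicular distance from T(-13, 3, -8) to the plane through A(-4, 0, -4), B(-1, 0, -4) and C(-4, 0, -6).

AB = (3, 0, 0) and AC = (0, 0, -2), so a normal is n = AB × AC = (0, 6, 0).
Then n·(-13, 3, -8) - 0 = 18.
|n| = √(0 + 36 + 0) = 6, so the distance is |18|/6 = 3.

3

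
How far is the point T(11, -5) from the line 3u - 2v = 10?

The normal to the line is n = (3, -2) with |n| = √13.
|n·T − 10| = |43 − 10| = 33, so the distance is 33/√13 = 33√13/13.

33/√13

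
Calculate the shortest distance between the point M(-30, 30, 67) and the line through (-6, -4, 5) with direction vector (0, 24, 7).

2√769

Direction vector d = (0, 24, 7).
AP = (-24, 34, 62); AP·d = 1250, |AP|² = 5576, |d|² = 625.
distance² = |AP|² − (AP·d)²/|d|² = 5576 − 1562500/625 = 3076, so the distance is 2√769.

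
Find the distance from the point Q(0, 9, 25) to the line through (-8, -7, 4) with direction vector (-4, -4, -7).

Direction vector d = (-4, -4, -7).
AP = (8, 16, 21); AP·d = -243, |AP|² = 761, |d|² = 81.
distance² = |AP|² − (AP·d)²/|d|² = 761 − 59049/81 = 32, so the distance is 4√2.

4√2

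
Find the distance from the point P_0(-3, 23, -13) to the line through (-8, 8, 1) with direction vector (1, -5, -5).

Direction vector d = (1, -5, -5).
AP = (5, 15, -14), and AP × d = (-145, 11, -40).
|AP × d|² = 22746 and |d|² = 51, so the distance is √(22746/51) = √446.

√446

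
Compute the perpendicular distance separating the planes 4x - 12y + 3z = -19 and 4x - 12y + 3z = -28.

9/13

With common normal n = (4, -12, 3) (|n| = 13), the distance is |(-19) − (-28)|/|n| = 9/13.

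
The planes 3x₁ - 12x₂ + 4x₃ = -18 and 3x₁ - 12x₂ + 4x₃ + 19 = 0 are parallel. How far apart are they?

Both planes have normal n = (3, -12, 4), |n| = 13. Any point on the first plane is at distance |(-19) − (-18)|/|n| = 1/13 from the second.

1/13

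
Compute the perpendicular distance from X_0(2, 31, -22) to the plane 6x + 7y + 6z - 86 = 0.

1

d = |6·2 + 7·31 + 6·(-22) − 86| / √(36 + 49 + 36) = |11| / 11 = 1.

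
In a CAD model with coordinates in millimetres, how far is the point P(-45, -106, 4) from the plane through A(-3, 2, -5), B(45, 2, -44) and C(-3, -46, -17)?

10/7

AB = (48, 0, -39) and AC = (0, -48, -12), so a normal is n = AB × AC = (-1872, 576, -2304).
Then n·(-45, -106, 4) - 18288 = -4320.
|n| = √(3504384 + 331776 + 5308416) = 3024, so the distance is |-4320|/3024 = 10/7.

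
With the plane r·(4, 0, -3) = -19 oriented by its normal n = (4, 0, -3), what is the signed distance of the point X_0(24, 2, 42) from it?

-11/5

n·X_0 − (-19) = -11.
|n| = 5, so the signed distance is -11/5.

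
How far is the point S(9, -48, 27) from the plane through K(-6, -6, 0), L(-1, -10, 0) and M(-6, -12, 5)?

KL = (5, -4, 0) and KM = (0, -6, 5), so a normal is n = KL × KM = (-20, -25, -30).
Then n·(9, -48, 27) - 270 = -60.
|n| = √(400 + 625 + 900) = 5√77, so the distance is |-60|/(5√77) = 12/√77.

12/√77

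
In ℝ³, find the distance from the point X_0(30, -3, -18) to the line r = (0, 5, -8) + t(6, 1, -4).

Direction vector d = (6, 1, -4).
AP = (30, -8, -10); AP·d = 212, |AP|² = 1064, |d|² = 53.
distance² = |AP|² − (AP·d)²/|d|² = 1064 − 44944/53 = 216, so the distance is 6√6.

6√6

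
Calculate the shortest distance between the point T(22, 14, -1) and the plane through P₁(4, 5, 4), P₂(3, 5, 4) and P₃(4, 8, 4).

P₁P₂ = (-1, 0, 0) and P₁P₃ = (0, 3, 0), so a normal is n = P₁P₂ × P₁P₃ = (0, 0, -3).
Then n·(22, 14, -1) - (-12) = 15.
|n| = √(0 + 0 + 9) = 3, so the distance is |15|/3 = 5.

5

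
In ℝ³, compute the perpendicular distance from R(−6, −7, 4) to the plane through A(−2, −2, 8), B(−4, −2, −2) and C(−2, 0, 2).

AB = (−2, 0, −10) and AC = (0, 2, −6), so a normal is n = AB × AC = (20, −12, −4).
Then n·(−6, −7, 4) − (−48) = −4.
|n| = √(400 + 144 + 16) = 4√35, so the distance is |-4|/(4√35) = 1/√35.

√35/35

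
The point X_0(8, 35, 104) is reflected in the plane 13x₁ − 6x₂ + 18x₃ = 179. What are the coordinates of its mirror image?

n = (13, −6, 18), |n|² = 529, n·X_0 − 179 = 1587, so t = 1587/529 = 3.
Foot F = X_0 − 3·n = (−31, 53, 50); the reflection is 2F − X_0 = (−70, 71, −4).

(-70, 71, -4)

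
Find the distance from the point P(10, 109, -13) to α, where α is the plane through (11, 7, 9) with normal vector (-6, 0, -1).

The plane has equation n·(r − (11, 7, 9)) = 0, i.e. n·r = -75.
Then n·(10, 109, -13) - (-75) = 28.
|n| = √(36 + 0 + 1) = √37, so the distance is |28|/√37 = 28/√37.

28√37/37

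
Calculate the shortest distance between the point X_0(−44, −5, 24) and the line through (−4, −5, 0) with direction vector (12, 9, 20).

Direction vector d = (12, 9, 20).
AP = (−40, 0, 24); AP·d = 0, |AP|² = 2176, |d|² = 625.
distance² = |AP|² − (AP·d)²/|d|² = 2176 − 0/625 = 2176, so the distance is 8√34.

8√34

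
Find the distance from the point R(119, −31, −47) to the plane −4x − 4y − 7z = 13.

n = (−4, −4, −7); n·P − 13 = -36; |n| = 9; distance = 36/9 = 4.

4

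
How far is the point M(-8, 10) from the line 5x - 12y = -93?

The normal to the line is n = (5, -12) with |n| = 13.
|n·M − (-93)| = |-160 − (-93)| = 67, so the distance is 67/13.

67/13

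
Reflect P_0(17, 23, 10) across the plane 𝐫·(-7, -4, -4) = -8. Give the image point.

n = (-7, -4, -4), |n|² = 81, n·P_0 − (-8) = -243, so t = -243/81 = -3.
Foot F = P_0 − (-3)·n = (-4, 11, -2); the reflection is 2F − P_0 = (-25, -1, -14).

(-25, -1, -14)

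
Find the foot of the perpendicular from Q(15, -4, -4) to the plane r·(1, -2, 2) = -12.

(12, 2, -10)

The perpendicular from Q has direction n = (1, -2, 2): r = (15, -4, -4) + t(1, -2, 2).
Substitute into the plane: n·(Q + tn) = -12 gives 15 + 9t = -12, so t = -3.
Foot = (15, -4, -4) + (-3)·(1, -2, 2) = (12, 2, -10).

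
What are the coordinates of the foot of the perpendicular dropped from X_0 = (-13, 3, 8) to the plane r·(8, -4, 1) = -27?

(-5, -1, 9)

The perpendicular from X_0 has direction n = (8, -4, 1): r = (-13, 3, 8) + λ(8, -4, 1).
Substitute into the plane: n·(X_0 + λn) = -27 gives -108 + 81λ = -27, so λ = 1.
Foot = (-13, 3, 8) + 1·(8, -4, 1) = (-5, -1, 9).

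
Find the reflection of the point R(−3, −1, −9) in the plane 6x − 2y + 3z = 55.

(21, -9, 3)

n = (6, −2, 3), |n|² = 49, n·R − 55 = -98, so t = -98/49 = -2.
Foot F = R − (-2)·n = (9, −5, −3); the reflection is 2F − R = (21, −9, 3).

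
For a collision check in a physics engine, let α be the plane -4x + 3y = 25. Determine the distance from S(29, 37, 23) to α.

d = |(-4)·29 + 3·37 − 25| / √(16 + 9 + 0) = |-30| / 5 = 6.

6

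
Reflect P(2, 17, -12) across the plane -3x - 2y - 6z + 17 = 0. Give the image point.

n = (-3, -2, -6), |n|² = 49, n·P − (-17) = 49, so t = 49/49 = 1.
Foot F = P − 1·n = (5, 19, -6); the reflection is 2F − P = (8, 21, 0).

(8, 21, 0)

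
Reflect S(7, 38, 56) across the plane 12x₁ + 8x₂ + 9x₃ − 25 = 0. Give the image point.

(-65, -10, 2)

With n = (12, 8, 9), the signed offset is (n·S − 25)/|n|² = 867/289 = 3.
S' = S − 2t·n = (7, 38, 56) − 6·(12, 8, 9) = (−65, −10, 2).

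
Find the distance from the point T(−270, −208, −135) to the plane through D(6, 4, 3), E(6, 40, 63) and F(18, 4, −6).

4

DE = (0, 36, 60) and DF = (12, 0, −9), so a normal is n = DE × DF = (−324, 720, −432).
Then n·(−270, −208, −135) − (−360) = −3600.
|n| = √(104976 + 518400 + 186624) = 900, so the distance is |-3600|/900 = 4.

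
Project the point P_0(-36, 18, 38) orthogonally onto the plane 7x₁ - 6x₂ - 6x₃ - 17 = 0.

The perpendicular from P_0 has direction n = (7, -6, -6): r = (-36, 18, 38) + μ(7, -6, -6).
Substitute into the plane: n·(P_0 + μn) = 17 gives -588 + 121μ = 17, so μ = 5.
Foot = (-36, 18, 38) + 5·(7, -6, -6) = (-1, -12, 8).

(-1, -12, 8)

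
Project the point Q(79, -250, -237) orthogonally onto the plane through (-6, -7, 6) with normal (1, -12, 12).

(1338/17, -4190/17, -4089/17)

n = (1, -12, 12), |n|² = 289, and n·Q − 150 = 85.
t = 85/289 = 5/17, so the foot is Q − t·n = (79, -250, -237) − (5/17)·(1, -12, 12) = (1338/17, -4190/17, -4089/17).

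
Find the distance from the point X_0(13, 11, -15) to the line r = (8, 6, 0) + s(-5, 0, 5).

Direction vector d = (-5, 0, 5).
AP = (5, 5, -15), and AP × d = (25, 50, 25).
|AP × d|² = 3750 and |d|² = 50, so the distance is √(3750/50) = √75 = 5√3.

5√3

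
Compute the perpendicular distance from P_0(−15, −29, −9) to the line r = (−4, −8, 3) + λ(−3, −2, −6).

Direction vector d = (−3, −2, −6).
AP = (−11, −21, −12), and AP × d = (102, −30, −41).
|AP × d|² = 12985 and |d|² = 49, so the distance is √(12985/49) = √265.

√265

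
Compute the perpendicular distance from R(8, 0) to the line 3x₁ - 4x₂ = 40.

d = |3·8 + (-4)·0 − 40| / √(9 + 16) = |-16|/5 = 16/5.

16/5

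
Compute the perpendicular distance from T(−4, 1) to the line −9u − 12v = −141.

11

d = |(-9)·(-4) + (-12)·1 − (-141)| / √(81 + 144) = |165|/15 = 11.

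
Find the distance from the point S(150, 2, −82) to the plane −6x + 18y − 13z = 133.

Normal vector n = (−6, 18, −13), and n·(150, 2, −82) − 133 = 69.
|n| = √(36 + 324 + 169) = 23, so the distance is |69|/23 = 3.

3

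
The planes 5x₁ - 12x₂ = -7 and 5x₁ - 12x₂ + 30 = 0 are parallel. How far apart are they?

Both planes have normal n = (5, -12, 0), |n| = 13. Any point on the first plane is at distance |(-30) − (-7)|/|n| = 23/13 from the second.

23/13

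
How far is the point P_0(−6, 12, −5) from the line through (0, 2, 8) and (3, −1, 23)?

A direction vector is d = (3, −3, 15).
AP = (−6, 10, −13), and AP × d = (111, 51, −12).
|AP × d|² = 15066 and |d|² = 243, so the distance is √(15066/243) = √62.

√62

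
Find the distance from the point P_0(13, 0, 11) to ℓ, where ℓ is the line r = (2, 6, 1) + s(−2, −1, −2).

√113

Direction vector d = (−2, −1, −2).
AP = (11, −6, 10), and AP × d = (22, 2, −23).
|AP × d|² = 1017 and |d|² = 9, so the distance is √(1017/9) = √113.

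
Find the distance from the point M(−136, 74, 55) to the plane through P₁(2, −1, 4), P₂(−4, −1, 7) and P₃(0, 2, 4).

P₁P₂ = (−6, 0, 3) and P₁P₃ = (−2, 3, 0), so a normal is n = P₁P₂ × P₁P₃ = (−9, −6, −18).
Then n·(−136, 74, 55) − (−84) = −126.
|n| = √(81 + 36 + 324) = 21, so the distance is |-126|/21 = 6.

6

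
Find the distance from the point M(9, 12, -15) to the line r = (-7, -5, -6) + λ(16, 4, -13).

Direction vector d = (16, 4, -13).
AP = (16, 17, -9), and AP × d = (-185, 64, -208).
|AP × d|² = 81585 and |d|² = 441, so the distance is √(81585/441) = √185.

√185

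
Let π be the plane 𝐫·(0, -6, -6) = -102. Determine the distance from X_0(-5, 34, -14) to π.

3/√2

Normal vector n = (0, -6, -6), and n·(-5, 34, -14) - (-102) = -18.
|n| = √(0 + 36 + 36) = 6√2, so the distance is |-18|/(6√2) = 3/√2.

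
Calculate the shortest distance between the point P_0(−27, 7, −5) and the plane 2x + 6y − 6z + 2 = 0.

10√19/19

Normal vector n = (2, 6, −6), and n·(−27, 7, −5) − (−2) = 20.
|n| = √(4 + 36 + 36) = 2√19, so the distance is |20|/(2√19) = 10√19/19.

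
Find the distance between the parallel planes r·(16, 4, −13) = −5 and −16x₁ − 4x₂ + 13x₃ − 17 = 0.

4/7

Divide the second equation by -1 to match normals: 16x₁ + 4x₂ − 13x₃ = -17.
Both planes have normal n = (16, 4, −13), |n| = 21. Any point on the first plane is at distance |(-17) − (-5)|/|n| = 12/21 = 4/7 from the second.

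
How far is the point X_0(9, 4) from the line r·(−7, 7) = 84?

17√2/2

d = |(-7)·9 + 7·4 − 84| / √(49 + 49) = |-119|/(7√2) = 17/√2.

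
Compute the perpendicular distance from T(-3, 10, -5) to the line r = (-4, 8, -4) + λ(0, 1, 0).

Direction vector d = (0, 1, 0).
AP = (1, 2, -1); AP·d = 2, |AP|² = 6, |d|² = 1.
distance² = |AP|² − (AP·d)²/|d|² = 6 − 4/1 = 2, so the distance is √2.

√2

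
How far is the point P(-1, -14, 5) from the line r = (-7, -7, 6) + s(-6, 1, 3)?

2√10

Direction vector d = (-6, 1, 3).
AP = (6, -7, -1), and AP × d = (-20, -12, -36).
|AP × d|² = 1840 and |d|² = 46, so the distance is √(1840/46) = √40 = 2√10.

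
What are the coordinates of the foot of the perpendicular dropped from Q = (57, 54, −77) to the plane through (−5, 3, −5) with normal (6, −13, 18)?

(75, 15, -23)

n = (6, −13, 18), |n|² = 529, and n·Q − (-159) = -1587.
t = -1587/529 = -3, so the foot is Q − t·n = (57, 54, −77) − (-3)·(6, −13, 18) = (75, 15, −23).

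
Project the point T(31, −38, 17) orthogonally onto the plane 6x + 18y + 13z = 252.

The perpendicular from T has direction n = (6, 18, 13): r = (31, −38, 17) + t(6, 18, 13).
Substitute into the plane: n·(T + tn) = 252 gives -277 + 529t = 252, so t = 1.
Foot = (31, −38, 17) + 1·(6, 18, 13) = (37, −20, 30).

(37, -20, 30)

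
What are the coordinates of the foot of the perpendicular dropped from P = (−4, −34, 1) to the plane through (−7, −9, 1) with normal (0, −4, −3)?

(-4, -18, 13)

The perpendicular from P has direction n = (0, −4, −3): r = (−4, −34, 1) + t(0, −4, −3).
Substitute into the plane: n·(P + tn) = 33 gives 133 + 25t = 33, so t = -4.
Foot = (−4, −34, 1) + (-4)·(0, −4, −3) = (−4, −18, 13).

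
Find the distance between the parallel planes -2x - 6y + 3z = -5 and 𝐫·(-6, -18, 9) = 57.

24/7

Divide the second equation by 3 to match normals: -2x - 6y + 3z = 19.
With common normal n = (-2, -6, 3) (|n| = 7), the distance is |(-5) − 19|/|n| = 24/7.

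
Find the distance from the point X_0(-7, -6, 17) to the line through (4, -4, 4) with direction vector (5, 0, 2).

√265

Direction vector d = (5, 0, 2).
AP = (-11, -2, 13), and AP × d = (-4, 87, 10).
|AP × d|² = 7685 and |d|² = 29, so the distance is √(7685/29) = √265.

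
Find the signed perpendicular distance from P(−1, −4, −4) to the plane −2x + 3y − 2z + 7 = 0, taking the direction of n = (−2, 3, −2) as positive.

5√17/17

n·P − (-7) = 5.
|n| = √17, so the signed distance is 5√17/17.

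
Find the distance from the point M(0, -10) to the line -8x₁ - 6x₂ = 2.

d = |(-8)·0 + (-6)·(-10) − 2| / √(64 + 36) = |58|/10 = 29/5.

29/5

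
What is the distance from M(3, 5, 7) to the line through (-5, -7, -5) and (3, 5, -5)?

A direction vector is d = (8, 12, 0).
AP = (8, 12, 12), and AP × d = (-144, 96, 0).
|AP × d|² = 29952 and |d|² = 208, so the distance is √(29952/208) = √144 = 12.

12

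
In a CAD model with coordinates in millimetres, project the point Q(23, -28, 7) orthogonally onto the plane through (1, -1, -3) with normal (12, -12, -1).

The perpendicular from Q has direction n = (12, -12, -1): r = (23, -28, 7) + λ(12, -12, -1).
Substitute into the plane: n·(Q + λn) = 27 gives 605 + 289λ = 27, so λ = -2.
Foot = (23, -28, 7) + (-2)·(12, -12, -1) = (-1, -4, 9).

(-1, -4, 9)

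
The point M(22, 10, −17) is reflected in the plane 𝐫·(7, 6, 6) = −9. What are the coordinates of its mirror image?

(8, -2, -29)

n = (7, 6, 6), |n|² = 121, n·M − (-9) = 121, so t = 121/121 = 1.
Foot F = M − 1·n = (15, 4, −23); the reflection is 2F − M = (8, −2, −29).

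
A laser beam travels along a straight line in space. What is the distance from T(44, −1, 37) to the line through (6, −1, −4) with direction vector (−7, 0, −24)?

25

Direction vector d = (−7, 0, −24).
AP = (38, 0, 41); AP·d = -1250, |AP|² = 3125, |d|² = 625.
distance² = |AP|² − (AP·d)²/|d|² = 3125 − 1562500/625 = 625, so the distance is 25.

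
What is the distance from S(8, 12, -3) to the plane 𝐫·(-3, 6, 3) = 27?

2√6/3

Normal vector n = (-3, 6, 3), and n·(8, 12, -3) - 27 = 12.
|n| = √(9 + 36 + 9) = 3√6, so the distance is |12|/(3√6) = 4/√6.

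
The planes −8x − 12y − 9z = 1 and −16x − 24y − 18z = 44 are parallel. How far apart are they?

21/17

Divide the second equation by 2 to match normals: −8x − 12y − 9z = 22.
Both planes have normal n = (−8, −12, −9), |n| = 17. Any point on the first plane is at distance |22 − 1|/|n| = 21/17 from the second.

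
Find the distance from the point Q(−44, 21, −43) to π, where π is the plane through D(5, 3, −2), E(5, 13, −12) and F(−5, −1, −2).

DE = (0, 10, −10) and DF = (−10, −4, 0), so a normal is n = DE × DF = (−40, 100, 100).
d = |(-40)·(-44) + 100·21 + 100·(-43) − (-100)| / √(1600 + 10000 + 10000) = |-340| / (60√6) = 17/(3√6).

17/(3√6)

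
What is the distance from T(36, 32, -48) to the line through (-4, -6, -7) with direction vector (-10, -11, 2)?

Direction vector d = (-10, -11, 2).
AP = (40, 38, -41); AP·d = -900, |AP|² = 4725, |d|² = 225.
distance² = |AP|² − (AP·d)²/|d|² = 4725 − 810000/225 = 1125, so the distance is 15√5.

15√5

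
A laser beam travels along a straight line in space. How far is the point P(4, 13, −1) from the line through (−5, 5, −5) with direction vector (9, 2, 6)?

Direction vector d = (9, 2, 6).
AP = (9, 8, 4); AP·d = 121, |AP|² = 161, |d|² = 121.
distance² = |AP|² − (AP·d)²/|d|² = 161 − 14641/121 = 40, so the distance is 2√10.

2√10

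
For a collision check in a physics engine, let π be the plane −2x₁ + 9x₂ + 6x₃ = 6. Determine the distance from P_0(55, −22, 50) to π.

14/11

n = (−2, 9, 6); n·P − 6 = -14; |n| = 11; distance = 14/11.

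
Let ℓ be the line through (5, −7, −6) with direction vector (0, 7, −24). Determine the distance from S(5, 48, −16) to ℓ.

50

Direction vector d = (0, 7, −24).
AP = (0, 55, −10), and AP × d = (−1250, 0, 0).
|AP × d|² = 1562500 and |d|² = 625, so the distance is √(1562500/625) = √2500 = 50.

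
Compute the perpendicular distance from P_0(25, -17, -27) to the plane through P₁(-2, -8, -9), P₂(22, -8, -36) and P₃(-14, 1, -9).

P₁P₂ = (24, 0, -27) and P₁P₃ = (-12, 9, 0), so a normal is n = P₁P₂ × P₁P₃ = (243, 324, 216).
Then n·(25, -17, -27) - (-5022) = -243.
|n| = √(59049 + 104976 + 46656) = 459, so the distance is |-243|/459 = 9/17.

9/17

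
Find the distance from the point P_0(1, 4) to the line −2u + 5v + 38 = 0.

56√29/29

d = |(-2)·1 + 5·4 − (-38)| / √(4 + 25) = |56|/√29 = 56√29/29.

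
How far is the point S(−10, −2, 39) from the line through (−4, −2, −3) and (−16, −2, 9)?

A direction vector is d = (−12, 0, 12).
AP = (−6, 0, 42), and AP × d = (0, −432, 0).
|AP × d|² = 186624 and |d|² = 288, so the distance is √(186624/288) = √648 = 18√2.

18√2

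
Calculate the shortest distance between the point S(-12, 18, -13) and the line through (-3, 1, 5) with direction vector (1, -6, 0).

Direction vector d = (1, -6, 0).
AP = (-9, 17, -18), and AP × d = (-108, -18, 37).
|AP × d|² = 13357 and |d|² = 37, so the distance is √(13357/37) = √361 = 19.

19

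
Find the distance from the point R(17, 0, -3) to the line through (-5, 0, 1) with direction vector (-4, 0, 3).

Direction vector d = (-4, 0, 3).
AP = (22, 0, -4), and AP × d = (0, -50, 0).
|AP × d|² = 2500 and |d|² = 25, so the distance is √(2500/25) = √100 = 10.

10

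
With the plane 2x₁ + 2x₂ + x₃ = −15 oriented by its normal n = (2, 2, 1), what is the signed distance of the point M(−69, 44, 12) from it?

n·M − (-15) = -23.
|n| = 3, so the signed distance is -23/3.

-23/3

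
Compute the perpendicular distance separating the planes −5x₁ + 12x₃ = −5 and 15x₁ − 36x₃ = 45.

Divide the second equation by -3 to match normals: −5x₁ + 12x₃ = -15.
With common normal n = (−5, 0, 12) (|n| = 13), the distance is |(-5) − (-15)|/|n| = 10/13.

10/13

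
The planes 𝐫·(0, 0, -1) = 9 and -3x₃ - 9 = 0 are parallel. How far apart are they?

6

Divide the second equation by 3 to match normals: -x₃ = 3.
Both planes have normal n = (0, 0, -1), |n| = 1. Any point on the first plane is at distance |3 − 9|/|n| = 6/1 = 6 from the second.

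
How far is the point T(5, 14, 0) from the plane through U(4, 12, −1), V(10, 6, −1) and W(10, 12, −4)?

UV = (6, −6, 0) and UW = (6, 0, −3), so a normal is n = UV × UW = (18, 18, 36).
n = (18, 18, 36); n·P − 252 = 90; |n| = 18√6; distance = 90/(18√6) = 5√6/6.

5/√6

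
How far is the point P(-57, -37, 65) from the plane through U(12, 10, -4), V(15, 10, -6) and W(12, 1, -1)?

UV = (3, 0, -2) and UW = (0, -9, 3), so a normal is n = UV × UW = (-18, -9, -27).
Then n·(-57, -37, 65) - (-198) = -198.
|n| = √(324 + 81 + 729) = 9√14, so the distance is |-198|/(9√14) = 22/√14.

22/√14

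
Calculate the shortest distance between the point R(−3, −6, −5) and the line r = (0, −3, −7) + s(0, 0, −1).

3√2

Direction vector d = (0, 0, −1).
AP = (−3, −3, 2), and AP × d = (3, −3, 0).
|AP × d|² = 18 and |d|² = 1, so the distance is √18 = 3√2.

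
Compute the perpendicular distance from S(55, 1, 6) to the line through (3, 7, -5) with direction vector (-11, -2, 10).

√1961

Direction vector d = (-11, -2, 10).
AP = (52, -6, 11), and AP × d = (-38, -641, -170).
|AP × d|² = 441225 and |d|² = 225, so the distance is √(441225/225) = √1961.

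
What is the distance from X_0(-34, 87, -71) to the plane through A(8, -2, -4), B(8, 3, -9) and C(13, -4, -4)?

AB = (0, 5, -5) and AC = (5, -2, 0), so a normal is n = AB × AC = (-10, -25, -25).
d = |(-10)·(-34) + (-25)·87 + (-25)·(-71) − 70| / √(100 + 625 + 625) = |-130| / (15√6) = 13√6/9.

26/(3√6)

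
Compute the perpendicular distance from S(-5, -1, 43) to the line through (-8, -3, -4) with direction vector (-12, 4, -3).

√2053

Direction vector d = (-12, 4, -3).
AP = (3, 2, 47), and AP × d = (-194, -555, 36).
|AP × d|² = 346957 and |d|² = 169, so the distance is √(346957/169) = √2053.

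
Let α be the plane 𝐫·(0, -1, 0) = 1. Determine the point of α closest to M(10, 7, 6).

(10, -1, 6)

n = (0, -1, 0), |n|² = 1, and n·M − 1 = -8.
t = -8/1 = -8, so the foot is M − t·n = (10, 7, 6) − (-8)·(0, -1, 0) = (10, -1, 6).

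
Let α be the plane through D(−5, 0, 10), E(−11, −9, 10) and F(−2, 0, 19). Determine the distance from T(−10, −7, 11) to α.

√14/7

DE = (−6, −9, 0) and DF = (3, 0, 9), so a normal is n = DE × DF = (−81, 54, 27).
Then n·(−10, −7, 11) − 675 = 54.
|n| = √(6561 + 2916 + 729) = 27√14, so the distance is |54|/(27√14) = √14/7.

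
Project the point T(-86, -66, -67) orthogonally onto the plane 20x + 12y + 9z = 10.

(14, -6, -22)

n = (20, 12, 9), |n|² = 625, and n·T − 10 = -3125.
t = -3125/625 = -5, so the foot is T − t·n = (-86, -66, -67) − (-5)·(20, 12, 9) = (14, -6, -22).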